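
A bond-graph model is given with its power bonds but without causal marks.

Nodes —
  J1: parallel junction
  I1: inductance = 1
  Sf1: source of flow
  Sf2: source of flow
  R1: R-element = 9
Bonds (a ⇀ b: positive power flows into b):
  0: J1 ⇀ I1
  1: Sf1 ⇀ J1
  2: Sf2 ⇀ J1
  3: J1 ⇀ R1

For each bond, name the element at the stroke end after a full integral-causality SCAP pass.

b1 →Sf1  (Sf1 fixes flow; stroke at Sf1)
b2 →Sf2  (Sf2: flow source, stroke at near end)
b0 →I1  (I1 integral (f out))
b3 →J1  (J1 needs exactly one e-in)

#0 stroke→I1
#1 stroke→Sf1
#2 stroke→Sf2
#3 stroke→J1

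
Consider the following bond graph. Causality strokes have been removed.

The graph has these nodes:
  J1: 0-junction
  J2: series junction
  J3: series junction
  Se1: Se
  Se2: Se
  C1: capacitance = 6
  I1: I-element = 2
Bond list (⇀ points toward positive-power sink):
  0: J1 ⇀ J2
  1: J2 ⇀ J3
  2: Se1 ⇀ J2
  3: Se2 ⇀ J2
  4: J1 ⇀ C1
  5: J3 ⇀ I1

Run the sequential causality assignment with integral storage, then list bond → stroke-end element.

#0 stroke→J2
#1 stroke→J3
#2 stroke→J2
#3 stroke→J2
#4 stroke→J1
#5 stroke→I1

b2 stroke→J2  (Se1 fixes effort; stroke away)
b3 stroke→J2  (Se2: effort source, stroke at far end)
b4 stroke→J1  (prefer integral on C1)
b0 stroke→J2  (J1: bond 4 brought effort, rest push out)
b1 stroke→J3  (closing 1-jn rule on J2)
b5 stroke→I1  (J3: last free bond brings flow in)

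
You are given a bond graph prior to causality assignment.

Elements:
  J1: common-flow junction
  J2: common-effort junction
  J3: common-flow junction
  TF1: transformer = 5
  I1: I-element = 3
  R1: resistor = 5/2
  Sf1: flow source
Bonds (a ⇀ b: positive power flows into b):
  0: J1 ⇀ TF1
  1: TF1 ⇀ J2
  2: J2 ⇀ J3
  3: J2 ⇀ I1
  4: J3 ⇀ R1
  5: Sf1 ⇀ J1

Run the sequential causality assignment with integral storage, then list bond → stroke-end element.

bond 5 →Sf1  (source Sf1 imposes f)
bond 0 →J1  (1-jn J1 has f-setter on 5)
bond 1 →TF1  (TF TF1: opposite of bond 0)
bond 3 →I1  (I1: I, integral causality)
bond 2 →J2  (closing 0-jn rule on J2)
bond 4 →J3  (1-jn J3 has f-setter on 2)

#0 stroke→J1
#1 stroke→TF1
#2 stroke→J2
#3 stroke→I1
#4 stroke→J3
#5 stroke→Sf1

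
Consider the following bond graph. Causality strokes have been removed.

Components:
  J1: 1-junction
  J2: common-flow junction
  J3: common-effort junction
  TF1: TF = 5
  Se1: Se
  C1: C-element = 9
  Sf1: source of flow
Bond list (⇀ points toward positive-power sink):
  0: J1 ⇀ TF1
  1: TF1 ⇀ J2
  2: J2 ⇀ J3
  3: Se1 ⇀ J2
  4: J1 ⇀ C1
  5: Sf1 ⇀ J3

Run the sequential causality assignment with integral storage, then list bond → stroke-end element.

bond 3 |J2  (source Se1 imposes e)
bond 5 |Sf1  (Sf1 (Sf) sets flow on bond)
bond 2 |J3  (J3: last free bond brings effort in)
bond 1 |J2  (1-jn J2 has f-setter on 2)
bond 0 |TF1  (TF TF1: opposite of bond 1)
bond 4 |J1  (common-f at J1 fixed by 0)

#0 |TF1
#1 |J2
#2 |J3
#3 |J2
#4 |J1
#5 |Sf1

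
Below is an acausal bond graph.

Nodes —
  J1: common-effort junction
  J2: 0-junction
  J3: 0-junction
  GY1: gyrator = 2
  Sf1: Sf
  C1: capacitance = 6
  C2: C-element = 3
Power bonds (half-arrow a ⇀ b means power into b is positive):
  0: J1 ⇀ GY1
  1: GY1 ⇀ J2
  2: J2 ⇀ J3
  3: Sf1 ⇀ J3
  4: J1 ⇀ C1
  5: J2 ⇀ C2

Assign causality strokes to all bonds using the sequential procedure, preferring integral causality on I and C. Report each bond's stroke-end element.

b3 stroke→Sf1  (source Sf1 imposes f)
b2 stroke→J3  (J3 needs exactly one e-in)
b4 stroke→J1  (prefer integral on C1)
b0 stroke→GY1  (0-jn J1 has e-setter on 4)
b1 stroke→GY1  (GY GY1: same side as bond 0)
b5 stroke→J2  (J2 needs exactly one e-in)

β0 →GY1
β1 →GY1
β2 →J3
β3 →Sf1
β4 →J1
β5 →J2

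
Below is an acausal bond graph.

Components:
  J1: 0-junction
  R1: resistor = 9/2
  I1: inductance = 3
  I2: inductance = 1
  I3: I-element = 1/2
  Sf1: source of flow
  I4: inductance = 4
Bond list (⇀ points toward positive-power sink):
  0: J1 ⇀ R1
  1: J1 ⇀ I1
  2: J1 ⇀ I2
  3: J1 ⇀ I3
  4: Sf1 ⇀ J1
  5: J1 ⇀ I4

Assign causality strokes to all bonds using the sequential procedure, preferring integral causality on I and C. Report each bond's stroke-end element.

bond 0 stroke→J1
bond 1 stroke→I1
bond 2 stroke→I2
bond 3 stroke→I3
bond 4 stroke→Sf1
bond 5 stroke→I4

β4 stroke→Sf1  (source Sf1 imposes f)
β1 stroke→I1  (I1 outputs flow p/I1)
β2 stroke→I2  (prefer integral on I2)
β3 stroke→I3  (I3 outputs flow p/I3)
β5 stroke→I4  (I4 integral (f out))
β0 stroke→J1  (J1 needs exactly one e-in)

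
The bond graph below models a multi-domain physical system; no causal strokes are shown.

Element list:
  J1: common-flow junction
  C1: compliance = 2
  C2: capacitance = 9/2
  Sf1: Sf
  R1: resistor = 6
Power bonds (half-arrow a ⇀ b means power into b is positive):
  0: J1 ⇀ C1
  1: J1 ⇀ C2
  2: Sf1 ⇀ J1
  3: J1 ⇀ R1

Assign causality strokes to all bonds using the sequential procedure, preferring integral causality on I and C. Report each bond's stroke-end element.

β2 |Sf1  (Sf1 (Sf) sets flow on bond)
β0 |J1  (J1: bond 2 brought flow, rest push out)
β1 |J1  (J1 flow already set via bond 2)
β3 |J1  (J1 flow already set via bond 2)

b0 stroke at J1
b1 stroke at J1
b2 stroke at Sf1
b3 stroke at J1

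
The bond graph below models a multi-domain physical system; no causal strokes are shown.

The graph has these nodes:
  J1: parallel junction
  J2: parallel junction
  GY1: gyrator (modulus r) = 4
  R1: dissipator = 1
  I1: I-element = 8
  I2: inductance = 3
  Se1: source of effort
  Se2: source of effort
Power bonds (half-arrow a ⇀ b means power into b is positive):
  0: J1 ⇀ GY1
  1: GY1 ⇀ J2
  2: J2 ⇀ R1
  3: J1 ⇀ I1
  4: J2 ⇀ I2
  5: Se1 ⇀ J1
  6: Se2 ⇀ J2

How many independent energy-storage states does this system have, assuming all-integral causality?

β5 stroke at J1  (Se1: effort source, stroke at far end)
β6 stroke at J2  (source Se2 imposes e)
β0 stroke at GY1  (common-e at J1 fixed by 5)
β3 stroke at I1  (J1 effort already set via bond 5)
β1 stroke at GY1  (0-jn J2 has e-setter on 6)
β2 stroke at R1  (J2: bond 6 brought effort, rest push out)
β4 stroke at I2  (0-jn J2 has e-setter on 6)

2  (I1, I2 all integral)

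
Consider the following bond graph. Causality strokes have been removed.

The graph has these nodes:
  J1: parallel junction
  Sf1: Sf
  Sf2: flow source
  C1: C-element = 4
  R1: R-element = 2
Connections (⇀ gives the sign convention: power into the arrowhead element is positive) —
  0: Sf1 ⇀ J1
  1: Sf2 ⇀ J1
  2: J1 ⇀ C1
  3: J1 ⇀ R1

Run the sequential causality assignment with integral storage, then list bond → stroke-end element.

#0 |Sf1
#1 |Sf2
#2 |J1
#3 |R1

#0 stroke→Sf1  (source Sf1 imposes f)
#1 stroke→Sf2  (Sf2: flow source, stroke at near end)
#2 stroke→J1  (prefer integral on C1)
#3 stroke→R1  (J1: bond 2 brought effort, rest push out)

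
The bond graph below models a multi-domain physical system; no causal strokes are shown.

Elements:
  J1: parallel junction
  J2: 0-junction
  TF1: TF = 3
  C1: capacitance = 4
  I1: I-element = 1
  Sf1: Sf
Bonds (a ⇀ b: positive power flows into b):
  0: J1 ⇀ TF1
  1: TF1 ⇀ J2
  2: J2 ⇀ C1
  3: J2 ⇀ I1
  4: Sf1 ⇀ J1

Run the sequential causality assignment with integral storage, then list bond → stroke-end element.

bond 4 stroke at Sf1  (Sf1 (Sf) sets flow on bond)
bond 0 stroke at J1  (only one effort-in slot at J1)
bond 1 stroke at TF1  (TF TF1: opposite of bond 0)
bond 2 stroke at J2  (C1: C, integral causality)
bond 3 stroke at I1  (J2 effort already set via bond 2)

b0 stroke→J1
b1 stroke→TF1
b2 stroke→J2
b3 stroke→I1
b4 stroke→Sf1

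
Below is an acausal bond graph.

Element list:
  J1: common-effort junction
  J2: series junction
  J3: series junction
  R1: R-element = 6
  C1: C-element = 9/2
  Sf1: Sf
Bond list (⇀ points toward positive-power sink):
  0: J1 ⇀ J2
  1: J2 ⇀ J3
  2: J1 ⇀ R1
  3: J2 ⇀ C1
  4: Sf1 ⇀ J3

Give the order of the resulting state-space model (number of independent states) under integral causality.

1  (C1 all integral)

β4 stroke→Sf1  (Sf1 fixes flow; stroke at Sf1)
β1 stroke→J3  (J3: bond 4 brought flow, rest push out)
β0 stroke→J2  (common-f at J2 fixed by 1)
β3 stroke→J2  (J2 flow already set via bond 1)
β2 stroke→J1  (J1: last free bond brings effort in)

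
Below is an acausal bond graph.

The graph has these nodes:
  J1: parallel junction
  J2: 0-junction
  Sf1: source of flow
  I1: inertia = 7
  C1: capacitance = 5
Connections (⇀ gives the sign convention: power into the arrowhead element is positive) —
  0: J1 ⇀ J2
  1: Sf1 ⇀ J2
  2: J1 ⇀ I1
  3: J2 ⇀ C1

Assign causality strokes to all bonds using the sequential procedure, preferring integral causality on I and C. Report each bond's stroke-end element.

#0 |J1
#1 |Sf1
#2 |I1
#3 |J2

bond 1 |Sf1  (Sf1 (Sf) sets flow on bond)
bond 2 |I1  (I1 integral (f out))
bond 0 |J1  (J1: last free bond brings effort in)
bond 3 |J2  (closing 0-jn rule on J2)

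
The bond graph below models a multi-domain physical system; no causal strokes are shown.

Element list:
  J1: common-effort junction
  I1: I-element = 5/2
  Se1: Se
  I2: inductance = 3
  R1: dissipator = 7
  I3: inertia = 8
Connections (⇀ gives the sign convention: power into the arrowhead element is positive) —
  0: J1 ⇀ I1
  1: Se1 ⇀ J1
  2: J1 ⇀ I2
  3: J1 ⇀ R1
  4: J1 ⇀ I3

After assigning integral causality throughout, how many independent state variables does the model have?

β1 |J1  (Se1: effort source, stroke at far end)
β0 |I1  (0-jn J1 has e-setter on 1)
β2 |I2  (common-e at J1 fixed by 1)
β3 |R1  (J1 effort already set via bond 1)
β4 |I3  (0-jn J1 has e-setter on 1)

3  (I1, I2, I3 all integral)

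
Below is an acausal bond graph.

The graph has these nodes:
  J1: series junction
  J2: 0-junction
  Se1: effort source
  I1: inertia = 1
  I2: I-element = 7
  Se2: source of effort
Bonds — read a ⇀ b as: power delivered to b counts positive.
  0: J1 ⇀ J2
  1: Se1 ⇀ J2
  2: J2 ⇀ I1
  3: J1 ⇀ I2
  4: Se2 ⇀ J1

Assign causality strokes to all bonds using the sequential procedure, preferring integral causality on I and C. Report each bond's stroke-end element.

β1 |J2  (Se1 fixes effort; stroke away)
β4 |J1  (Se2: effort source, stroke at far end)
β0 |J1  (0-jn J2 has e-setter on 1)
β2 |I1  (J2 effort already set via bond 1)
β3 |I2  (J1 needs exactly one f-in)

bond 0 |J1
bond 1 |J2
bond 2 |I1
bond 3 |I2
bond 4 |J1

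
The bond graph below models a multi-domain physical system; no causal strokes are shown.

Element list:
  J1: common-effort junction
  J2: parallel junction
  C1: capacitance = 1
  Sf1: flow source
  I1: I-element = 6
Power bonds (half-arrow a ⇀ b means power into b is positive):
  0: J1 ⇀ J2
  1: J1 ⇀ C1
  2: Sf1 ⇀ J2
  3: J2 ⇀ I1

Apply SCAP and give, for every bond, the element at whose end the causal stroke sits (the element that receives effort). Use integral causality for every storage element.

b0 stroke→J2
b1 stroke→J1
b2 stroke→Sf1
b3 stroke→I1

bond 2 →Sf1  (Sf1: flow source, stroke at near end)
bond 1 →J1  (C1 outputs effort q/C1)
bond 0 →J2  (0-jn J1 has e-setter on 1)
bond 3 →I1  (J2 effort already set via bond 0)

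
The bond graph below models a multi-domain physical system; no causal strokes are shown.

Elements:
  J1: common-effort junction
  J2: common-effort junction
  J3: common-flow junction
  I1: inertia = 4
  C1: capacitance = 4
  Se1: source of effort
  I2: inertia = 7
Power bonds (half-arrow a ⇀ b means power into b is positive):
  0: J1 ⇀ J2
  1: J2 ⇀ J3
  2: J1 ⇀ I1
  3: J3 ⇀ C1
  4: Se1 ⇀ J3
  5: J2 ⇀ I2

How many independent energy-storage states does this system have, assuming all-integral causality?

bond 4 stroke at J3  (Se1: effort source, stroke at far end)
bond 2 stroke at I1  (I1 outputs flow p/I1)
bond 0 stroke at J1  (J1: last free bond brings effort in)
bond 3 stroke at J3  (C1 integral (e out))
bond 1 stroke at J2  (J3: last free bond brings flow in)
bond 5 stroke at I2  (J2: bond 1 brought effort, rest push out)

3  (C1, I1, I2 all integral)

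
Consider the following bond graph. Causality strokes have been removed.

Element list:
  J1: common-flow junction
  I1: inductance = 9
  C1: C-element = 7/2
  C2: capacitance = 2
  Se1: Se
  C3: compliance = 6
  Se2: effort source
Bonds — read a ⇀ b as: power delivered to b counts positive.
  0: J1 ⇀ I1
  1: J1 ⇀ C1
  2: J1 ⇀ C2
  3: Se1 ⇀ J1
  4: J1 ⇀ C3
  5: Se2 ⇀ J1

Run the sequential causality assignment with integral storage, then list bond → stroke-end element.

β0 stroke at I1
β1 stroke at J1
β2 stroke at J1
β3 stroke at J1
β4 stroke at J1
β5 stroke at J1

β3 stroke at J1  (source Se1 imposes e)
β5 stroke at J1  (Se2 (Se) sets effort on bond)
β0 stroke at I1  (I1 integral (f out))
β1 stroke at J1  (1-jn J1 has f-setter on 0)
β2 stroke at J1  (common-f at J1 fixed by 0)
β4 stroke at J1  (J1 flow already set via bond 0)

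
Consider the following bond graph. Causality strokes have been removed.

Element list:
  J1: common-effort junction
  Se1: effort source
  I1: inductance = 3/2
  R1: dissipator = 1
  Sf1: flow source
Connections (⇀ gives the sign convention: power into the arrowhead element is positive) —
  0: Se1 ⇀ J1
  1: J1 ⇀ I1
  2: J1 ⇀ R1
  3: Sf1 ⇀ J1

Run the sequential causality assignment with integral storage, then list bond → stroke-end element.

bond 0 stroke→J1  (Se1 fixes effort; stroke away)
bond 3 stroke→Sf1  (Sf1: flow source, stroke at near end)
bond 1 stroke→I1  (0-jn J1 has e-setter on 0)
bond 2 stroke→R1  (0-jn J1 has e-setter on 0)

β0 →J1
β1 →I1
β2 →R1
β3 →Sf1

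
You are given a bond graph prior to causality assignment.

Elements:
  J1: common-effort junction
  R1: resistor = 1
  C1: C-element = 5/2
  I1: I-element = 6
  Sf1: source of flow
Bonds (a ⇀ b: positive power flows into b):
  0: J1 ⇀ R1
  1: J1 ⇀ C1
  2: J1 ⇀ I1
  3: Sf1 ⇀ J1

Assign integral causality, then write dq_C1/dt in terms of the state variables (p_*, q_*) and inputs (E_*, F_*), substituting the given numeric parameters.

dq_C1/dt = F_Sf1 - p_I1/6 - 2*q_C1/5

bond 3 |Sf1  (Sf1: flow source, stroke at near end)
bond 1 |J1  (C1: C, integral causality)
bond 0 |R1  (J1 effort already set via bond 1)
bond 2 |I1  (0-jn J1 has e-setter on 1)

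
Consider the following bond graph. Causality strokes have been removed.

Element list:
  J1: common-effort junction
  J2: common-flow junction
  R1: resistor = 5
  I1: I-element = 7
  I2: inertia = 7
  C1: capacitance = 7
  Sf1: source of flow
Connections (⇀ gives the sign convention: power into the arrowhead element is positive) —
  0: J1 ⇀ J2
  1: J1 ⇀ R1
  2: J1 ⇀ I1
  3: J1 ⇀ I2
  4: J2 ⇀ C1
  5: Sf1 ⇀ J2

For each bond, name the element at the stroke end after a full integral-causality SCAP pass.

b0 →J2
b1 →J1
b2 →I1
b3 →I2
b4 →J2
b5 →Sf1

β5 stroke→Sf1  (Sf1 (Sf) sets flow on bond)
β0 stroke→J2  (J2 flow already set via bond 5)
β4 stroke→J2  (1-jn J2 has f-setter on 5)
β2 stroke→I1  (I1 outputs flow p/I1)
β3 stroke→I2  (I2: I, integral causality)
β1 stroke→J1  (closing 0-jn rule on J1)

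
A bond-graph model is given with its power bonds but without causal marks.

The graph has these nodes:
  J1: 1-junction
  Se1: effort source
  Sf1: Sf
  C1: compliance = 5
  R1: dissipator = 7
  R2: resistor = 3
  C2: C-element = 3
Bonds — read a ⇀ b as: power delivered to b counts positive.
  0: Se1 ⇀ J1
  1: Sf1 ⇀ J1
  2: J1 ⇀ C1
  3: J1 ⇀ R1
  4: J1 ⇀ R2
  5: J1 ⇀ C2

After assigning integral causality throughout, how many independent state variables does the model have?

2  (C1, C2 all integral)

b0 stroke at J1  (Se1 (Se) sets effort on bond)
b1 stroke at Sf1  (Sf1 (Sf) sets flow on bond)
b2 stroke at J1  (J1: bond 1 brought flow, rest push out)
b3 stroke at J1  (J1 flow already set via bond 1)
b4 stroke at J1  (common-f at J1 fixed by 1)
b5 stroke at J1  (J1: bond 1 brought flow, rest push out)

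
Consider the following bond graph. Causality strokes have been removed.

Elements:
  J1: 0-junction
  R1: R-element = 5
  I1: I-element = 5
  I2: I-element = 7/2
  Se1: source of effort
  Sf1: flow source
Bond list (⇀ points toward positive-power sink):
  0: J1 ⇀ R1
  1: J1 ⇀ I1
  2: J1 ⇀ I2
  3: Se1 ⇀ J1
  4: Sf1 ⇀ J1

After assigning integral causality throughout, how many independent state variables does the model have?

2  (I1, I2 all integral)

b3 stroke→J1  (Se1 (Se) sets effort on bond)
b4 stroke→Sf1  (Sf1 fixes flow; stroke at Sf1)
b0 stroke→R1  (J1 effort already set via bond 3)
b1 stroke→I1  (0-jn J1 has e-setter on 3)
b2 stroke→I2  (0-jn J1 has e-setter on 3)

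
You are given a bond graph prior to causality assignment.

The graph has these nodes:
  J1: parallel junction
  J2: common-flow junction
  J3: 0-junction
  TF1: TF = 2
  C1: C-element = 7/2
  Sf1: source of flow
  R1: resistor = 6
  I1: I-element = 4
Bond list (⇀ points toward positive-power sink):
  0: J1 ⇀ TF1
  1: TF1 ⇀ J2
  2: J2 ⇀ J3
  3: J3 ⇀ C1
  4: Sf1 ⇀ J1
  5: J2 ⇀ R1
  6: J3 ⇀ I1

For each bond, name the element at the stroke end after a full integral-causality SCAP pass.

bond 0 →J1
bond 1 →TF1
bond 2 →J2
bond 3 →J3
bond 4 →Sf1
bond 5 →J2
bond 6 →I1

bond 4 |Sf1  (Sf1 fixes flow; stroke at Sf1)
bond 0 |J1  (only one effort-in slot at J1)
bond 1 |TF1  (through TF1, causality passes straight; one stroke at TF1)
bond 2 |J2  (J2 flow already set via bond 1)
bond 5 |J2  (common-f at J2 fixed by 1)
bond 3 |J3  (C1 outputs effort q/C1)
bond 6 |I1  (common-e at J3 fixed by 3)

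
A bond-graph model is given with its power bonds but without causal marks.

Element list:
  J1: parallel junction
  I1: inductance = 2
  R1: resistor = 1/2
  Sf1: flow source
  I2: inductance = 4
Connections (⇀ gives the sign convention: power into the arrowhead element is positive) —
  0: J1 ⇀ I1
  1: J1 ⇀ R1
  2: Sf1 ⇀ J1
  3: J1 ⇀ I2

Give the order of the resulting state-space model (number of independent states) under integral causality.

b2 →Sf1  (Sf1: flow source, stroke at near end)
b0 →I1  (I1 outputs flow p/I1)
b3 →I2  (I2 outputs flow p/I2)
b1 →J1  (J1: last free bond brings effort in)

2  (I1, I2 all integral)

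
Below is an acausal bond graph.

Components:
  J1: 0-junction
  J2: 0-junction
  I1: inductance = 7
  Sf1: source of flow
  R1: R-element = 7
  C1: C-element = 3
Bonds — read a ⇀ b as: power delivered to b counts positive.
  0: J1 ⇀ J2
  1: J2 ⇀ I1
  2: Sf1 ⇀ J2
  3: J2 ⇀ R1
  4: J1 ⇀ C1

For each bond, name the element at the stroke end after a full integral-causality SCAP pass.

#2 |Sf1  (Sf1: flow source, stroke at near end)
#1 |I1  (I1 outputs flow p/I1)
#4 |J1  (prefer integral on C1)
#0 |J2  (J1: bond 4 brought effort, rest push out)
#3 |R1  (J2: bond 0 brought effort, rest push out)

β0 stroke at J2
β1 stroke at I1
β2 stroke at Sf1
β3 stroke at R1
β4 stroke at J1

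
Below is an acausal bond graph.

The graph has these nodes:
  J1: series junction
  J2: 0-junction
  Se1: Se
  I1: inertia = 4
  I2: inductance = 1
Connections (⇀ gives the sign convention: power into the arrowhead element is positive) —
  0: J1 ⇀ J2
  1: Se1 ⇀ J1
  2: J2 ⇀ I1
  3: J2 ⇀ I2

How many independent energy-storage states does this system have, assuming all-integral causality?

2  (I1, I2 all integral)

#1 |J1  (source Se1 imposes e)
#0 |J2  (J1: last free bond brings flow in)
#2 |I1  (J2 effort already set via bond 0)
#3 |I2  (common-e at J2 fixed by 0)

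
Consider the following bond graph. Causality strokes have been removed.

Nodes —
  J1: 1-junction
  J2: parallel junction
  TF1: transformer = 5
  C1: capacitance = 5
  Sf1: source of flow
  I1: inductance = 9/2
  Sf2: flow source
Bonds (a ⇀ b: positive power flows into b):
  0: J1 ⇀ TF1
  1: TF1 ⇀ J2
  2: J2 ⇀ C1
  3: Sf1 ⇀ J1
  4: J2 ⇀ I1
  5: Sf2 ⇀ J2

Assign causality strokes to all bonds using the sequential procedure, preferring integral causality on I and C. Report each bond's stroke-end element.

bond 0 →J1
bond 1 →TF1
bond 2 →J2
bond 3 →Sf1
bond 4 →I1
bond 5 →Sf2

b3 →Sf1  (source Sf1 imposes f)
b5 →Sf2  (source Sf2 imposes f)
b0 →J1  (J1: bond 3 brought flow, rest push out)
b1 →TF1  (TF TF1: opposite of bond 0)
b2 →J2  (C1: C, integral causality)
b4 →I1  (J2: bond 2 brought effort, rest push out)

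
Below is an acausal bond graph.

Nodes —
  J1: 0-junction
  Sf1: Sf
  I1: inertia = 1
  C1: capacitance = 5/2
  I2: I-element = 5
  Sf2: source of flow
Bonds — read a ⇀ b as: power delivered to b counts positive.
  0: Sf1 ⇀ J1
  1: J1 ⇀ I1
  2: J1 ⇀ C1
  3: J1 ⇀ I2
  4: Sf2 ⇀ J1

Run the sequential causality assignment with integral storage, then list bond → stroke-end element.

b0 stroke at Sf1
b1 stroke at I1
b2 stroke at J1
b3 stroke at I2
b4 stroke at Sf2

bond 0 stroke→Sf1  (Sf1: flow source, stroke at near end)
bond 4 stroke→Sf2  (source Sf2 imposes f)
bond 1 stroke→I1  (prefer integral on I1)
bond 2 stroke→J1  (prefer integral on C1)
bond 3 stroke→I2  (J1 effort already set via bond 2)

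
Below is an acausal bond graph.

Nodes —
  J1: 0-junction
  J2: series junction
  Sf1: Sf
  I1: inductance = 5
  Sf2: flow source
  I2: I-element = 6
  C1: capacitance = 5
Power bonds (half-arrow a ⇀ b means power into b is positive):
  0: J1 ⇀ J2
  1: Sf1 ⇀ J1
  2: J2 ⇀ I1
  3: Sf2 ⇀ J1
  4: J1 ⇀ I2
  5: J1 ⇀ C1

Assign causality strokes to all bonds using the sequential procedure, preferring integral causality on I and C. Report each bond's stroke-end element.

#1 |Sf1  (Sf1 fixes flow; stroke at Sf1)
#3 |Sf2  (Sf2: flow source, stroke at near end)
#2 |I1  (prefer integral on I1)
#0 |J2  (J2 flow already set via bond 2)
#4 |I2  (prefer integral on I2)
#5 |J1  (J1 needs exactly one e-in)

β0 stroke at J2
β1 stroke at Sf1
β2 stroke at I1
β3 stroke at Sf2
β4 stroke at I2
β5 stroke at J1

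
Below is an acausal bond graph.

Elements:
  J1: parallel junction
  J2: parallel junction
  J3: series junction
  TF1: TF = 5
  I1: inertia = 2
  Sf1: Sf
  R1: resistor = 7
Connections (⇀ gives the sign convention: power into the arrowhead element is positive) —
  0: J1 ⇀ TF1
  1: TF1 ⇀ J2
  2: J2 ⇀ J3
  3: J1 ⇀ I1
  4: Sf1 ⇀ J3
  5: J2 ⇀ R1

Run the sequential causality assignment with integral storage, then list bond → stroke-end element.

bond 4 stroke→Sf1  (Sf1 fixes flow; stroke at Sf1)
bond 2 stroke→J3  (J3 flow already set via bond 4)
bond 3 stroke→I1  (I1 integral (f out))
bond 0 stroke→J1  (J1: last free bond brings effort in)
bond 1 stroke→TF1  (TF1 one-in-one-out from 0)
bond 5 stroke→J2  (J2: last free bond brings effort in)

β0 stroke→J1
β1 stroke→TF1
β2 stroke→J3
β3 stroke→I1
β4 stroke→Sf1
β5 stroke→J2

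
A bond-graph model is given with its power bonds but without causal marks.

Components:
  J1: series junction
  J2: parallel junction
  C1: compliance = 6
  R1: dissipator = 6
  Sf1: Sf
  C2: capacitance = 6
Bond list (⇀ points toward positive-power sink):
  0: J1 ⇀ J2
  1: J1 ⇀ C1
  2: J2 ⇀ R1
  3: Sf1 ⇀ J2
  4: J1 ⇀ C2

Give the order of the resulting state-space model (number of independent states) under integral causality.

#3 |Sf1  (Sf1: flow source, stroke at near end)
#1 |J1  (C1 integral (e out))
#4 |J1  (C2: C, integral causality)
#0 |J2  (closing 1-jn rule on J1)
#2 |R1  (0-jn J2 has e-setter on 0)

2  (C1, C2 all integral)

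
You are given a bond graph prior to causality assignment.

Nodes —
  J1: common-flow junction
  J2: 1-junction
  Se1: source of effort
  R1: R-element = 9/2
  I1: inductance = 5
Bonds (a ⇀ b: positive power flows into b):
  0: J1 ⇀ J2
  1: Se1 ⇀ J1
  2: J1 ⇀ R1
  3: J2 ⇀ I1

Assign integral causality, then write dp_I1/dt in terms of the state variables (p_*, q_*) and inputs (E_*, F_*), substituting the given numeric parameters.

dp_I1/dt = E_Se1 - 9*p_I1/10

β1 stroke→J1  (Se1 (Se) sets effort on bond)
β3 stroke→I1  (I1 integral (f out))
β0 stroke→J2  (J2: bond 3 brought flow, rest push out)
β2 stroke→J1  (J1 flow already set via bond 0)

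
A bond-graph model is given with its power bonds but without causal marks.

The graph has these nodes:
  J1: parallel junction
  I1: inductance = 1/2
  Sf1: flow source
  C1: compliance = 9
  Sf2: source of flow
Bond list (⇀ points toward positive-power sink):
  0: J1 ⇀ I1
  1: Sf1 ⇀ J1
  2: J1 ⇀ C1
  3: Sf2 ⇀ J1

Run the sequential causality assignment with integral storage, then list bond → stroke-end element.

bond 0 |I1
bond 1 |Sf1
bond 2 |J1
bond 3 |Sf2

β1 |Sf1  (Sf1: flow source, stroke at near end)
β3 |Sf2  (Sf2 fixes flow; stroke at Sf2)
β0 |I1  (I1 outputs flow p/I1)
β2 |J1  (J1 needs exactly one e-in)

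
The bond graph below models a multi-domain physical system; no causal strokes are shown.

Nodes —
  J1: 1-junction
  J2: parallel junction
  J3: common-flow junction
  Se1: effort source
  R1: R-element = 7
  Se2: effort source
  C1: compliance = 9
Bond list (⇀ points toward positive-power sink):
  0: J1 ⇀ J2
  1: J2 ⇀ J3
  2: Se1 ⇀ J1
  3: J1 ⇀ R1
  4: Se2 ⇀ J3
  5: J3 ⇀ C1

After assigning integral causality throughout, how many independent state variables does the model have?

#2 |J1  (Se1: effort source, stroke at far end)
#4 |J3  (Se2 (Se) sets effort on bond)
#5 |J3  (C1 outputs effort q/C1)
#1 |J2  (only one flow-in slot at J3)
#0 |J1  (0-jn J2 has e-setter on 1)
#3 |R1  (J1: last free bond brings flow in)

1  (C1 all integral)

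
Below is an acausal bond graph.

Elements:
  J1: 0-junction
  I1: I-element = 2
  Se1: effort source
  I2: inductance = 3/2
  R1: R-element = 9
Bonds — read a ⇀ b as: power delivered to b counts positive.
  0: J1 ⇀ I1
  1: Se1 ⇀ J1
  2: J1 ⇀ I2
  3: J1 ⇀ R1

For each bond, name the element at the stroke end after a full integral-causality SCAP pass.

b1 stroke at J1  (Se1 fixes effort; stroke away)
b0 stroke at I1  (J1 effort already set via bond 1)
b2 stroke at I2  (J1: bond 1 brought effort, rest push out)
b3 stroke at R1  (J1 effort already set via bond 1)

β0 stroke at I1
β1 stroke at J1
β2 stroke at I2
β3 stroke at R1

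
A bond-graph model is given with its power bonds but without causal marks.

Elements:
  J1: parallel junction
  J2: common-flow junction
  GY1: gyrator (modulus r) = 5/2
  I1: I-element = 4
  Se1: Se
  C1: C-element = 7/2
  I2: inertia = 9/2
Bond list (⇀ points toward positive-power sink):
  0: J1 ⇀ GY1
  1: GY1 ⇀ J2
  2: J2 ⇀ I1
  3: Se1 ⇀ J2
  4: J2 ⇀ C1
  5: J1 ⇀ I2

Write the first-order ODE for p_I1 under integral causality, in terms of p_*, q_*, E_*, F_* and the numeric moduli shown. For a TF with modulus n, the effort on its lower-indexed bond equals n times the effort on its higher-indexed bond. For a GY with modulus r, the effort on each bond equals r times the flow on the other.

b3 →J2  (Se1 fixes effort; stroke away)
b2 →I1  (prefer integral on I1)
b1 →J2  (J2: bond 2 brought flow, rest push out)
b4 →J2  (J2 flow already set via bond 2)
b0 →J1  (GY1 both-in/both-out from 1)
b5 →I2  (J1 effort already set via bond 0)

dp_I1/dt = E_Se1 - 5*p_I2/9 - 2*q_C1/7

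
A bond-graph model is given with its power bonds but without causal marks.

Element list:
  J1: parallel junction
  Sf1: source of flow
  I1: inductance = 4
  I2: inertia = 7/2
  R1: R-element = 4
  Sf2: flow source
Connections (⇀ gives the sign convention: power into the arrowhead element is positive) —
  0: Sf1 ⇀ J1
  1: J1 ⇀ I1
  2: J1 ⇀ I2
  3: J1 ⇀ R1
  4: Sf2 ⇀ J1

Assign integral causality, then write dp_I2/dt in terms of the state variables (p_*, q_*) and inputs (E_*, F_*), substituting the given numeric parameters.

β0 |Sf1  (Sf1: flow source, stroke at near end)
β4 |Sf2  (Sf2 fixes flow; stroke at Sf2)
β1 |I1  (prefer integral on I1)
β2 |I2  (I2 outputs flow p/I2)
β3 |J1  (only one effort-in slot at J1)

dp_I2/dt = 4*F_Sf1 + 4*F_Sf2 - p_I1 - 8*p_I2/7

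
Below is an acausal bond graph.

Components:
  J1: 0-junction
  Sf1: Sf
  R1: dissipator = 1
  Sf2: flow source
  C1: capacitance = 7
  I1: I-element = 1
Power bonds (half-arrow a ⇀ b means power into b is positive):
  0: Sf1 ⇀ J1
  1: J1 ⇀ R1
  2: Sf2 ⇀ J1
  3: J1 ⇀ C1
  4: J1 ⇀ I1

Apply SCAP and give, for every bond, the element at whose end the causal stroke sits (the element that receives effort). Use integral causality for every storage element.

bond 0 |Sf1
bond 1 |R1
bond 2 |Sf2
bond 3 |J1
bond 4 |I1

bond 0 →Sf1  (source Sf1 imposes f)
bond 2 →Sf2  (Sf2 (Sf) sets flow on bond)
bond 3 →J1  (C1 integral (e out))
bond 1 →R1  (0-jn J1 has e-setter on 3)
bond 4 →I1  (common-e at J1 fixed by 3)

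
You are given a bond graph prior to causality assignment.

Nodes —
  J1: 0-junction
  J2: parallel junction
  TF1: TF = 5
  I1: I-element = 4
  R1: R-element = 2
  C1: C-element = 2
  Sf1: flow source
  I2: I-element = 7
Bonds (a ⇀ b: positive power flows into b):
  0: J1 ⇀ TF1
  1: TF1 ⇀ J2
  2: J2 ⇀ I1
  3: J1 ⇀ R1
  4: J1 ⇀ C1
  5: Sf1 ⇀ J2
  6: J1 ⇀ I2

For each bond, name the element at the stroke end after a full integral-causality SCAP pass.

b0 |TF1
b1 |J2
b2 |I1
b3 |R1
b4 |J1
b5 |Sf1
b6 |I2

β5 stroke→Sf1  (Sf1: flow source, stroke at near end)
β2 stroke→I1  (I1 integral (f out))
β1 stroke→J2  (closing 0-jn rule on J2)
β0 stroke→TF1  (TF1 one-in-one-out from 1)
β4 stroke→J1  (prefer integral on C1)
β3 stroke→R1  (J1: bond 4 brought effort, rest push out)
β6 stroke→I2  (J1 effort already set via bond 4)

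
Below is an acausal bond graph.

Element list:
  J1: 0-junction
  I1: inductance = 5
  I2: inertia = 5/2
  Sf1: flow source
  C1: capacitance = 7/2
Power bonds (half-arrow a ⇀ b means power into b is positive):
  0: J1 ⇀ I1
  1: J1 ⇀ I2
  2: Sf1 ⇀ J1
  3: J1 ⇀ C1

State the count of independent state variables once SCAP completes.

β2 stroke at Sf1  (source Sf1 imposes f)
β0 stroke at I1  (prefer integral on I1)
β1 stroke at I2  (prefer integral on I2)
β3 stroke at J1  (only one effort-in slot at J1)

3  (C1, I1, I2 all integral)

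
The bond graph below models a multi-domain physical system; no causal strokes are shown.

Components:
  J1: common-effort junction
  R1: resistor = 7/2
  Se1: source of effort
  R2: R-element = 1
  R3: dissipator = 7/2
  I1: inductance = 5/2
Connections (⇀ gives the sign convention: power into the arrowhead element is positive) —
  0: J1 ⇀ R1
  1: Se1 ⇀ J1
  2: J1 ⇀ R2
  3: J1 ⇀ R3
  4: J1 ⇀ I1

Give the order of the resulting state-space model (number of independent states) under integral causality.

1  (I1 all integral)

b1 stroke at J1  (Se1: effort source, stroke at far end)
b0 stroke at R1  (J1 effort already set via bond 1)
b2 stroke at R2  (0-jn J1 has e-setter on 1)
b3 stroke at R3  (common-e at J1 fixed by 1)
b4 stroke at I1  (J1: bond 1 brought effort, rest push out)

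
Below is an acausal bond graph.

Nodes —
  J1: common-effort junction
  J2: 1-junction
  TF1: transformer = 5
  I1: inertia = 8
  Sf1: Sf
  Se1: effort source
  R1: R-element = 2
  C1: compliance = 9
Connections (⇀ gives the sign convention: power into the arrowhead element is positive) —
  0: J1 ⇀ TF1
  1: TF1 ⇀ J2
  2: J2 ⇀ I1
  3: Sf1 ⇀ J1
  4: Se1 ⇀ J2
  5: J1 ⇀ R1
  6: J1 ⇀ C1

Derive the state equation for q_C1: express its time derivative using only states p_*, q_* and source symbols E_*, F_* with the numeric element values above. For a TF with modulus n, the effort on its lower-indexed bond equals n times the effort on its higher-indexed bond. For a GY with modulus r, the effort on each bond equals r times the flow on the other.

b3 →Sf1  (Sf1 (Sf) sets flow on bond)
b4 →J2  (Se1 (Se) sets effort on bond)
b2 →I1  (I1 integral (f out))
b1 →J2  (J2 flow already set via bond 2)
b0 →TF1  (TF1 one-in-one-out from 1)
b6 →J1  (C1: C, integral causality)
b5 →R1  (J1 effort already set via bond 6)

dq_C1/dt = F_Sf1 - p_I1/40 - q_C1/18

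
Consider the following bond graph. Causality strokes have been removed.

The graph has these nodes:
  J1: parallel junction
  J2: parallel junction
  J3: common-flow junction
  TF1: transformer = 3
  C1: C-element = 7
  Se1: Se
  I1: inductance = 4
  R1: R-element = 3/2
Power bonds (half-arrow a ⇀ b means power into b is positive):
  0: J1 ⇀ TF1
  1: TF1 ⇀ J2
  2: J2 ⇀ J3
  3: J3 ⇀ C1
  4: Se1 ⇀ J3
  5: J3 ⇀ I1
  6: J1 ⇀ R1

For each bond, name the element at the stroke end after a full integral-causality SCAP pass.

b4 stroke→J3  (Se1: effort source, stroke at far end)
b3 stroke→J3  (C1: C, integral causality)
b5 stroke→I1  (prefer integral on I1)
b2 stroke→J3  (1-jn J3 has f-setter on 5)
b1 stroke→J2  (J2: last free bond brings effort in)
b0 stroke→TF1  (TF1 one-in-one-out from 1)
b6 stroke→J1  (closing 0-jn rule on J1)

#0 |TF1
#1 |J2
#2 |J3
#3 |J3
#4 |J3
#5 |I1
#6 |J1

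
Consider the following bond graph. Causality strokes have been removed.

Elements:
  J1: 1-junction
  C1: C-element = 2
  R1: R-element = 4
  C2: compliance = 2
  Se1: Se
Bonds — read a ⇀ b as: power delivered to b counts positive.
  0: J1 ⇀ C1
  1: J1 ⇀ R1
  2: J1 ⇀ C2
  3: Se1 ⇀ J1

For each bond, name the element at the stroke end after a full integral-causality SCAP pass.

β3 |J1  (Se1: effort source, stroke at far end)
β0 |J1  (C1 integral (e out))
β2 |J1  (C2: C, integral causality)
β1 |R1  (J1: last free bond brings flow in)

#0 stroke at J1
#1 stroke at R1
#2 stroke at J1
#3 stroke at J1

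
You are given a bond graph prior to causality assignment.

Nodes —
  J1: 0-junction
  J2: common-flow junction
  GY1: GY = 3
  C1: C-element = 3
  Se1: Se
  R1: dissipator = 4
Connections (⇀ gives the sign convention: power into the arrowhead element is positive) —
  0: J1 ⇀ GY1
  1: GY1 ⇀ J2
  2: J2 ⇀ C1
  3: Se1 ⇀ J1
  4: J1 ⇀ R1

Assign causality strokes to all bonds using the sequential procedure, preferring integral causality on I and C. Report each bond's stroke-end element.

b3 stroke→J1  (Se1 (Se) sets effort on bond)
b0 stroke→GY1  (common-e at J1 fixed by 3)
b4 stroke→R1  (J1 effort already set via bond 3)
b1 stroke→GY1  (GY GY1: same side as bond 0)
b2 stroke→J2  (common-f at J2 fixed by 1)

bond 0 stroke→GY1
bond 1 stroke→GY1
bond 2 stroke→J2
bond 3 stroke→J1
bond 4 stroke→R1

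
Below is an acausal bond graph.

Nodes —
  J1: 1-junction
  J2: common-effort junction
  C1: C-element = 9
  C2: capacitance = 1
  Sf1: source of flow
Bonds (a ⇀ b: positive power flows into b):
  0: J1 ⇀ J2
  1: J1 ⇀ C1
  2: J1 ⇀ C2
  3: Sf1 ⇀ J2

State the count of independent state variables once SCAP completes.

2  (C1, C2 all integral)

bond 3 |Sf1  (Sf1: flow source, stroke at near end)
bond 0 |J2  (J2: last free bond brings effort in)
bond 1 |J1  (J1 flow already set via bond 0)
bond 2 |J1  (1-jn J1 has f-setter on 0)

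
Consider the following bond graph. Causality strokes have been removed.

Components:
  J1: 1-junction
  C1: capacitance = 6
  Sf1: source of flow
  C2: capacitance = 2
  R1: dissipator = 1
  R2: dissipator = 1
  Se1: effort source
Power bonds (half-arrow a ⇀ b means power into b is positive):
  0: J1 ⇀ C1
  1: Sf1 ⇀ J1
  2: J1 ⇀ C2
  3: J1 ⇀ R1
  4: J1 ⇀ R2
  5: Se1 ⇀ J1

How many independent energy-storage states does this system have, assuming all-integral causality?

2  (C1, C2 all integral)

b1 |Sf1  (source Sf1 imposes f)
b5 |J1  (Se1: effort source, stroke at far end)
b0 |J1  (J1: bond 1 brought flow, rest push out)
b2 |J1  (common-f at J1 fixed by 1)
b3 |J1  (common-f at J1 fixed by 1)
b4 |J1  (J1: bond 1 brought flow, rest push out)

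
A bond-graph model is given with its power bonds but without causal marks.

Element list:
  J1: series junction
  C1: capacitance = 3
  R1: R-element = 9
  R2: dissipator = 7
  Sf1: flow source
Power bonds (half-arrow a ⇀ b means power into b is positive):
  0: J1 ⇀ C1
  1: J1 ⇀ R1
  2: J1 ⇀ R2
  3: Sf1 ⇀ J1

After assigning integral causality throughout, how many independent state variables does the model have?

b3 stroke→Sf1  (Sf1 (Sf) sets flow on bond)
b0 stroke→J1  (J1 flow already set via bond 3)
b1 stroke→J1  (1-jn J1 has f-setter on 3)
b2 stroke→J1  (1-jn J1 has f-setter on 3)

1  (C1 all integral)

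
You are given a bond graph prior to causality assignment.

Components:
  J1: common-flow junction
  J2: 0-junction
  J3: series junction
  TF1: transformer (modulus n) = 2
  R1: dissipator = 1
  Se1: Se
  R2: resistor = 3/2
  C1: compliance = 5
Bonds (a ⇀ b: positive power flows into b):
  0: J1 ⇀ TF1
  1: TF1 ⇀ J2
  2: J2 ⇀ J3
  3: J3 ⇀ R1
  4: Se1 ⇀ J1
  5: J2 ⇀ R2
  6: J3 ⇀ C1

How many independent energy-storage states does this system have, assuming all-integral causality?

1  (C1 all integral)

#4 |J1  (source Se1 imposes e)
#0 |TF1  (only one flow-in slot at J1)
#1 |J2  (TF TF1: opposite of bond 0)
#2 |J3  (common-e at J2 fixed by 1)
#5 |R2  (J2: bond 1 brought effort, rest push out)
#6 |J3  (C1 integral (e out))
#3 |R1  (closing 1-jn rule on J3)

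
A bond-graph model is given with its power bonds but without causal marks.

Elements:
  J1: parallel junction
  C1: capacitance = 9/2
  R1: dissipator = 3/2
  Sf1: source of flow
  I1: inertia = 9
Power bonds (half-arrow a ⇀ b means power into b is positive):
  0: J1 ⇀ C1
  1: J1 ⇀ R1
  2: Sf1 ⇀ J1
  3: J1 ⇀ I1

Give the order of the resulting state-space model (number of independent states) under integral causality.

2  (C1, I1 all integral)

β2 →Sf1  (source Sf1 imposes f)
β0 →J1  (C1 outputs effort q/C1)
β1 →R1  (J1: bond 0 brought effort, rest push out)
β3 →I1  (J1: bond 0 brought effort, rest push out)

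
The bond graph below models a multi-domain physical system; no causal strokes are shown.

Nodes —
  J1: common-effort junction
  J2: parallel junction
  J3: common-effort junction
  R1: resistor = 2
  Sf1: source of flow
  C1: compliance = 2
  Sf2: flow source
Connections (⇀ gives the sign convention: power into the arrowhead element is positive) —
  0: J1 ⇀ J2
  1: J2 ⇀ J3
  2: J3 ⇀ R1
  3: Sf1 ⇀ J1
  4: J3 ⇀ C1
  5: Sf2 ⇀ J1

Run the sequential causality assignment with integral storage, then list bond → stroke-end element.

β3 stroke→Sf1  (Sf1 fixes flow; stroke at Sf1)
β5 stroke→Sf2  (Sf2 (Sf) sets flow on bond)
β0 stroke→J1  (J1: last free bond brings effort in)
β1 stroke→J2  (J2 needs exactly one e-in)
β4 stroke→J3  (C1 integral (e out))
β2 stroke→R1  (common-e at J3 fixed by 4)

#0 stroke at J1
#1 stroke at J2
#2 stroke at R1
#3 stroke at Sf1
#4 stroke at J3
#5 stroke at Sf2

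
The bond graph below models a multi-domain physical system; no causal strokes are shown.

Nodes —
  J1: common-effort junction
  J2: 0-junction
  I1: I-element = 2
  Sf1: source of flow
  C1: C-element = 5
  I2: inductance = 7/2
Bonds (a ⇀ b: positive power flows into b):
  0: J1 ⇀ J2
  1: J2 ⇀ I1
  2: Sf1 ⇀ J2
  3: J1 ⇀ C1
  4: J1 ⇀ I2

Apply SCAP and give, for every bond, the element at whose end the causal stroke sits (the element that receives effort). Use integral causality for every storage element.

b0 →J2
b1 →I1
b2 →Sf1
b3 →J1
b4 →I2

b2 stroke→Sf1  (source Sf1 imposes f)
b1 stroke→I1  (I1 integral (f out))
b0 stroke→J2  (J2: last free bond brings effort in)
b3 stroke→J1  (C1 integral (e out))
b4 stroke→I2  (0-jn J1 has e-setter on 3)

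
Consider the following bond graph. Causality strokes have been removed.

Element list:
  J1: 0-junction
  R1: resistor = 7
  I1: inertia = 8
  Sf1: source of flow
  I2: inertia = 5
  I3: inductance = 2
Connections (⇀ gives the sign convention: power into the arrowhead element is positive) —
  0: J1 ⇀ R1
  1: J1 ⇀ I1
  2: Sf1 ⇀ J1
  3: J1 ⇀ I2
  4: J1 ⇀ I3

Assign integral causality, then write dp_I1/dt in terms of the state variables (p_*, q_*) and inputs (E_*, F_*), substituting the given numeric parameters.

dp_I1/dt = 7*F_Sf1 - 7*p_I1/8 - 7*p_I2/5 - 7*p_I3/2

bond 2 stroke→Sf1  (source Sf1 imposes f)
bond 1 stroke→I1  (I1 integral (f out))
bond 3 stroke→I2  (I2 outputs flow p/I2)
bond 4 stroke→I3  (I3: I, integral causality)
bond 0 stroke→J1  (closing 0-jn rule on J1)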